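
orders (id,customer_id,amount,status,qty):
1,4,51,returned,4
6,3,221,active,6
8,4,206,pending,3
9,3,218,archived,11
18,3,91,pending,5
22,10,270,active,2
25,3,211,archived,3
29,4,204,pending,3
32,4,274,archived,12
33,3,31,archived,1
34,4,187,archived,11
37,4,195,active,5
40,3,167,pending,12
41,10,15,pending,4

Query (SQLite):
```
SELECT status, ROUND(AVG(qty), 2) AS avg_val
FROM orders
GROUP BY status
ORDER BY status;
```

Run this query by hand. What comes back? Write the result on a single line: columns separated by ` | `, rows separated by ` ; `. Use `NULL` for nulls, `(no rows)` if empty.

Partition orders by status; compute ROUND(AVG(qty), 2) within each group.
  active: ids {6, 22, 37} → ROUND(AVG(qty), 2)=4.33
  archived: ids {9, 25, 32, 33, 34} → ROUND(AVG(qty), 2)=7.6
  pending: ids {8, 18, 29, 40, 41} → ROUND(AVG(qty), 2)=5.4
  returned: ids {1} → ROUND(AVG(qty), 2)=4

active | 4.33 ; archived | 7.6 ; pending | 5.4 ; returned | 4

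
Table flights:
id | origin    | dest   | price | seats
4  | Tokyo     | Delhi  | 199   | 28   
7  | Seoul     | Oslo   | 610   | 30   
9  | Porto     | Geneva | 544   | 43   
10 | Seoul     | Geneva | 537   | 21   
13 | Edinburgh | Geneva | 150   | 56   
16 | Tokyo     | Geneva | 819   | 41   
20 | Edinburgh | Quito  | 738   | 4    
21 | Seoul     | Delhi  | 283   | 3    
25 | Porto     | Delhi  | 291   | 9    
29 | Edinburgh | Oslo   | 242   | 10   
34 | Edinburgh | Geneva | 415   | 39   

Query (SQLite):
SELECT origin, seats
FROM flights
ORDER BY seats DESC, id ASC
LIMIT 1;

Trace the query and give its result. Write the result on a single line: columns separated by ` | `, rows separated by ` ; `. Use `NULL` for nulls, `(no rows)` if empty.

Edinburgh | 56

Sort by seats desc, tiebreak id asc: (56, id=13), (43, id=9), (41, id=16), (39, id=34) …. Take first 1.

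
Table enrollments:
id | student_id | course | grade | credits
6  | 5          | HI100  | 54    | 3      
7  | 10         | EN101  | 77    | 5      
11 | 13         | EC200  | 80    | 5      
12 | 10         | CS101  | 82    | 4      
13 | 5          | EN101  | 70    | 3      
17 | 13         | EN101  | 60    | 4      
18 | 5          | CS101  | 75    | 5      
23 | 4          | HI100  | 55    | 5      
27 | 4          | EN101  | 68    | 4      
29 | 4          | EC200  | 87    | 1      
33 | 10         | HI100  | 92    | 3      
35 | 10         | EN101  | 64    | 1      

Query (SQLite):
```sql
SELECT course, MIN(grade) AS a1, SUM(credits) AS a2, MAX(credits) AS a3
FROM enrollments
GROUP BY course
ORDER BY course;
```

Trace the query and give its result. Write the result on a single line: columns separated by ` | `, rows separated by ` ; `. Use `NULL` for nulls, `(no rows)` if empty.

CS101 | 75 | 9 | 5 ; EC200 | 80 | 6 | 5 ; EN101 | 60 | 17 | 5 ; HI100 | 54 | 11 | 5

Group enrollments by course.
Per group compute: MIN(grade), SUM(credits), MAX(credits).
  CS101: ids {12, 18} → MIN(grade)=75, SUM(credits)=9, MAX(credits)=5
  EC200: ids {11, 29} → MIN(grade)=80, SUM(credits)=6, MAX(credits)=5
  EN101: ids {7, 13, 17, 27, 35} → MIN(grade)=60, SUM(credits)=17, MAX(credits)=5
  HI100: ids {6, 23, 33} → MIN(grade)=54, SUM(credits)=11, MAX(credits)=5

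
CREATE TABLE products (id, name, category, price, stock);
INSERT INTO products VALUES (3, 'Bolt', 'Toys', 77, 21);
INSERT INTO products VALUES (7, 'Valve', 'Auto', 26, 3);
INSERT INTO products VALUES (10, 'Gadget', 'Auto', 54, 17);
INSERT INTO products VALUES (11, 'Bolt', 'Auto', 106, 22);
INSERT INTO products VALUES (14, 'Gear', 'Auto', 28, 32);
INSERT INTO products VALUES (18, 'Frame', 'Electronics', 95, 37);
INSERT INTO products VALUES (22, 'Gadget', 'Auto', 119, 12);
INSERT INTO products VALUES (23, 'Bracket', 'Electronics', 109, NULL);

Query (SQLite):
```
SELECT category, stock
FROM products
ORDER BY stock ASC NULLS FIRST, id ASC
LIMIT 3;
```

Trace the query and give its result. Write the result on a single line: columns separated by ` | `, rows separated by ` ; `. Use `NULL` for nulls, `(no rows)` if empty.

Sort by stock asc, tiebreak id asc: (NULL, id=23), (3, id=7), (12, id=22), (17, id=10), (21, id=3), (22, id=11) …. Take first 3.
NULLS FIRST: NULL stock rows go before all non-NULL rows (among themselves ordered by id asc).

Electronics | NULL ; Auto | 3 ; Auto | 12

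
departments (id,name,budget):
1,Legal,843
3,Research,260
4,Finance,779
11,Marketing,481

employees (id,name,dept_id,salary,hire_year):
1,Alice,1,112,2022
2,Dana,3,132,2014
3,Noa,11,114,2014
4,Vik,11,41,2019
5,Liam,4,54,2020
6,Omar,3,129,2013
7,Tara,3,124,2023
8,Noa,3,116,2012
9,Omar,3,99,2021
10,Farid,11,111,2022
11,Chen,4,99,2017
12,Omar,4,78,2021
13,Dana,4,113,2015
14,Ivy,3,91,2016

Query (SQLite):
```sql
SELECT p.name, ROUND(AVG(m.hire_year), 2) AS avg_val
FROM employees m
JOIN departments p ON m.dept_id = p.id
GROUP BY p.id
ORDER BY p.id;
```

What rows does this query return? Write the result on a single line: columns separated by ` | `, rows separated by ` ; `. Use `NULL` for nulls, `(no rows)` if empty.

Join each employees row to its departments via dept_id.
Group joined rows by departments.id; compute ROUND(AVG(m.hire_year), 2) per group.
  1: ids {1} → ROUND(AVG(m.hire_year), 2)=2022
  3: ids {2, 6, 7, 8, 9, 14} → ROUND(AVG(m.hire_year), 2)=2016.5
  4: ids {5, 11, 12, 13} → ROUND(AVG(m.hire_year), 2)=2018.25
  11: ids {3, 4, 10} → ROUND(AVG(m.hire_year), 2)=2018.33

Legal | 2022 ; Research | 2016.5 ; Finance | 2018.25 ; Marketing | 2018.33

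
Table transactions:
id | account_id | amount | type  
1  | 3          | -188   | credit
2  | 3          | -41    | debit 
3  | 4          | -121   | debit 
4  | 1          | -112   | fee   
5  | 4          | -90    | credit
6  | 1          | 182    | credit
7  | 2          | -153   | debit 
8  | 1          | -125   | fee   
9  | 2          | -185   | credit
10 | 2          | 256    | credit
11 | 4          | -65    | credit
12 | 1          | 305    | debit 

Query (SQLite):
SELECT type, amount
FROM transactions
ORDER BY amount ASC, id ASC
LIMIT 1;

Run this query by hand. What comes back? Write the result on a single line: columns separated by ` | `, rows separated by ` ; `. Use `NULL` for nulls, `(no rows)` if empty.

credit | -188

Sort by amount asc, tiebreak id asc: (-188, id=1), (-185, id=9), (-153, id=7), (-125, id=8) …. Take first 1.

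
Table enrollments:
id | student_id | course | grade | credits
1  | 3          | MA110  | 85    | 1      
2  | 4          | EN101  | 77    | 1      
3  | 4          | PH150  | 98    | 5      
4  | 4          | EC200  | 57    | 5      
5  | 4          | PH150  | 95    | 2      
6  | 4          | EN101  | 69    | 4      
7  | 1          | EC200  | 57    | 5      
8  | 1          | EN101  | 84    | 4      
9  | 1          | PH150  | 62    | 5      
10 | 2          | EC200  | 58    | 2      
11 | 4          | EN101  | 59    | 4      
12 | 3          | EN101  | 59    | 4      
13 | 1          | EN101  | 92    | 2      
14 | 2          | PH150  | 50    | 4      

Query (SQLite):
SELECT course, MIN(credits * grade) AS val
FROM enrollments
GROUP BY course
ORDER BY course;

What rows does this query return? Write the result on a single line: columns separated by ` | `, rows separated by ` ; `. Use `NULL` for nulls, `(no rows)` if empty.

For each row compute credits * grade.
Group by course; take MIN of the expression per group.
  EC200: ids {4, 7, 10} → MIN(credits * grade)=116
  EN101: ids {2, 6, 8, 11, 12, 13} → MIN(credits * grade)=77
  MA110: ids {1} → MIN(credits * grade)=85
  PH150: ids {3, 5, 9, 14} → MIN(credits * grade)=190

EC200 | 116 ; EN101 | 77 ; MA110 | 85 ; PH150 | 190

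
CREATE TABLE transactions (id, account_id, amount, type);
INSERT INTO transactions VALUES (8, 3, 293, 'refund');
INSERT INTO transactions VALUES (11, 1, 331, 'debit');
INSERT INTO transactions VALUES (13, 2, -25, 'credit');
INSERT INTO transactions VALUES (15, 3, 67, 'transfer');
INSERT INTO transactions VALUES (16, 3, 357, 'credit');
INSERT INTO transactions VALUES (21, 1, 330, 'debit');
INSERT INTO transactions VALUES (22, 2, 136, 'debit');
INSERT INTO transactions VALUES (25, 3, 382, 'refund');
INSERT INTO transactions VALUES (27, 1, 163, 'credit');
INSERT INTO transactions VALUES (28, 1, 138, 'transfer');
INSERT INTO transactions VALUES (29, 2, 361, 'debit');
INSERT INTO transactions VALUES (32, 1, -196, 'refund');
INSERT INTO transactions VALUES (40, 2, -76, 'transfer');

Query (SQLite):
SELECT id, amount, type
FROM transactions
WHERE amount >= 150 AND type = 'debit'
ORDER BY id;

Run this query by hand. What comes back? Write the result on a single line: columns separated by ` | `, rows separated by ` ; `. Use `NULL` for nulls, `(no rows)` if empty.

11 | 331 | debit ; 21 | 330 | debit ; 29 | 361 | debit

amount >= 150: ids {8, 11, 16, 21, 25, 27, 29}
type = 'debit': ids {11, 21, 22, 29}
Combine with AND.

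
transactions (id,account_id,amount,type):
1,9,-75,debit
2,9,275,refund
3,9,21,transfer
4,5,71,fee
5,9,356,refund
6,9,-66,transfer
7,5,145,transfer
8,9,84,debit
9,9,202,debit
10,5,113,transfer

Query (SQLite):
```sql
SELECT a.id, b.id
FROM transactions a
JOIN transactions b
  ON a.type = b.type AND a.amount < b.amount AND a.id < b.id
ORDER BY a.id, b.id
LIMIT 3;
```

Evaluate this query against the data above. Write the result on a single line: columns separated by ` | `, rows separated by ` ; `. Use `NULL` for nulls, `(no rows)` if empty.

1 | 8 ; 1 | 9 ; 2 | 5

Pairs (a,b) with same type, a.amount < b.amount, a.id < b.id.
type groups: debit:{1,8,9} fee:{4} refund:{2,5} transfer:{3,6,7,10}
Ordered by (a.id, b.id); first 3.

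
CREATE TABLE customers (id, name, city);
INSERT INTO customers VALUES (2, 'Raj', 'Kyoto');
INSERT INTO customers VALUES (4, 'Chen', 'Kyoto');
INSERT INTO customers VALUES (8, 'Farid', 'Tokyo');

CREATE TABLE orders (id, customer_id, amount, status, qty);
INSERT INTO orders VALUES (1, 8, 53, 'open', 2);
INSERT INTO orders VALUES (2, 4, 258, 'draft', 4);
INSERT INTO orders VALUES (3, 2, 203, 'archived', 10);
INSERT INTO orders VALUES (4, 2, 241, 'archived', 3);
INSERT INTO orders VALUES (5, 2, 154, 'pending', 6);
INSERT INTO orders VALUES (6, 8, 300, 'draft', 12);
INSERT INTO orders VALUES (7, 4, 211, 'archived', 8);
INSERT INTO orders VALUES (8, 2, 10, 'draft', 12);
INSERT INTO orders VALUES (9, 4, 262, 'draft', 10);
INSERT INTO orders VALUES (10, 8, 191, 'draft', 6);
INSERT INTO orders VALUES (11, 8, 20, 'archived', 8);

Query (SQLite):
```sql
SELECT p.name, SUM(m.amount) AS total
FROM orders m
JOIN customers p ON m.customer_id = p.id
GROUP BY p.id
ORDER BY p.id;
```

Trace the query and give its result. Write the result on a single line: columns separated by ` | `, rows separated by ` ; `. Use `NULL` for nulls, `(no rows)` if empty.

Raj | 608 ; Chen | 731 ; Farid | 564

Join each orders row to its customers via customer_id.
Group joined rows by customers.id; compute SUM(m.amount) per group.
  2: ids {3, 4, 5, 8} → SUM(m.amount)=608
  4: ids {2, 7, 9} → SUM(m.amount)=731
  8: ids {1, 6, 10, 11} → SUM(m.amount)=564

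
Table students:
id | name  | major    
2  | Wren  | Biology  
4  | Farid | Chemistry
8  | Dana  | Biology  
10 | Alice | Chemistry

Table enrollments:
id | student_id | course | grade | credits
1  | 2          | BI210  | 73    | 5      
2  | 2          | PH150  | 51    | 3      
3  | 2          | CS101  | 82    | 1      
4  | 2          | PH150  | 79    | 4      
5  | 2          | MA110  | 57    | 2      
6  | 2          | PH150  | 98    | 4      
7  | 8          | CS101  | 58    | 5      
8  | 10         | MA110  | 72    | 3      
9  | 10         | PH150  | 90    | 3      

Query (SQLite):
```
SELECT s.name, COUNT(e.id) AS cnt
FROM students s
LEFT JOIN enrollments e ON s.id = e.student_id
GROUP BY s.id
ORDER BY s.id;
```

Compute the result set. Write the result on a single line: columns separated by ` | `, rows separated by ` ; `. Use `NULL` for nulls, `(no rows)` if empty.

Wren | 6 ; Farid | 0 ; Dana | 1 ; Alice | 2

LEFT JOIN keeps every students row; unmatched ones get NULL for enrollments columns.
Group by students.id and compute COUNT(e.id). COUNT(col) of an all-NULL group is 0.
  2: ids {1, 2, 3, 4, 5, 6} → COUNT(e.id)=6
  4: ids {—} → COUNT(e.id)=0
  8: ids {7} → COUNT(e.id)=1
  10: ids {8, 9} → COUNT(e.id)=2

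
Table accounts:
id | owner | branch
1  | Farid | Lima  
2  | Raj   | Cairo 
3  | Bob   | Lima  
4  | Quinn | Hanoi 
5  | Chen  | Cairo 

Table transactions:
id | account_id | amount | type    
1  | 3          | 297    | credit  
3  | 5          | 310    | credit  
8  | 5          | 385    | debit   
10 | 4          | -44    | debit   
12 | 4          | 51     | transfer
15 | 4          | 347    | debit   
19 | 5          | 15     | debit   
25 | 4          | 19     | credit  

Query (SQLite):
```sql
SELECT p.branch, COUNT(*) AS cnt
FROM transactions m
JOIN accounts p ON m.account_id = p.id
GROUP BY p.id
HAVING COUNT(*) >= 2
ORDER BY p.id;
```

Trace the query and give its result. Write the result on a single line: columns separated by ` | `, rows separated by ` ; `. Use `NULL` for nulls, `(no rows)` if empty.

Hanoi | 4 ; Cairo | 3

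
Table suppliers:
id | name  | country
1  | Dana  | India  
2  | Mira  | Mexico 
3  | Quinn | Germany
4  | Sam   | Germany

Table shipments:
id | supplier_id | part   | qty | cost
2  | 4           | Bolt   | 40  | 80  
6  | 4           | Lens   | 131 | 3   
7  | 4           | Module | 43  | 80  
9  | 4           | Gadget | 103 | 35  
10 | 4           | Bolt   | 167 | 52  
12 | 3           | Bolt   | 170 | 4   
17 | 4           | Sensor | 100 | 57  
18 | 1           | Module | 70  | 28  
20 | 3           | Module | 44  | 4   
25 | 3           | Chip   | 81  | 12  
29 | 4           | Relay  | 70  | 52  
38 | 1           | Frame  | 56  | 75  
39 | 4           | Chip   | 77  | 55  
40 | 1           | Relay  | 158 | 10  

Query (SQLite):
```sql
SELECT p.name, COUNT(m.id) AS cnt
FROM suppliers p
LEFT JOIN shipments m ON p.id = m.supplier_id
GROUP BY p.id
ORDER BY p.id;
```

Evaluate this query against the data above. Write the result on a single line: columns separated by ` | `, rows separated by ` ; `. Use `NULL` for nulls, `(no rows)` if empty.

Dana | 3 ; Mira | 0 ; Quinn | 3 ; Sam | 8

LEFT JOIN keeps every suppliers row; unmatched ones get NULL for shipments columns.
Group by suppliers.id and compute COUNT(m.id). COUNT(col) of an all-NULL group is 0.
  1: ids {18, 38, 40} → COUNT(m.id)=3
  2: ids {—} → COUNT(m.id)=0
  3: ids {12, 20, 25} → COUNT(m.id)=3
  4: ids {2, 6, 7, 9, 10, 17, 29, 39} → COUNT(m.id)=8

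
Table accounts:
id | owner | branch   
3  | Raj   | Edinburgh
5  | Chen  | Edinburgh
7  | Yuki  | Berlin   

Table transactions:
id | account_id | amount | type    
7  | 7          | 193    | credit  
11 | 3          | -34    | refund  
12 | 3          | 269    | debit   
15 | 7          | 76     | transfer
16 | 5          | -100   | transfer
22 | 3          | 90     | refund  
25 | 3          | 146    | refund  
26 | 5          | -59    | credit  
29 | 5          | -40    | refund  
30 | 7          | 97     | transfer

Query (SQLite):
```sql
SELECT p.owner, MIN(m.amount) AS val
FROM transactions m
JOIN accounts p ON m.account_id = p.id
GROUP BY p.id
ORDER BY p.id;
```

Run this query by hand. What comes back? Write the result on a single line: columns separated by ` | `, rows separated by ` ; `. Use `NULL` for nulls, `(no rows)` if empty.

Join each transactions row to its accounts via account_id.
Group joined rows by accounts.id; compute MIN(m.amount) per group.
  3: ids {11, 12, 22, 25} → MIN(m.amount)=-34
  5: ids {16, 26, 29} → MIN(m.amount)=-100
  7: ids {7, 15, 30} → MIN(m.amount)=76

Raj | -34 ; Chen | -100 ; Yuki | 76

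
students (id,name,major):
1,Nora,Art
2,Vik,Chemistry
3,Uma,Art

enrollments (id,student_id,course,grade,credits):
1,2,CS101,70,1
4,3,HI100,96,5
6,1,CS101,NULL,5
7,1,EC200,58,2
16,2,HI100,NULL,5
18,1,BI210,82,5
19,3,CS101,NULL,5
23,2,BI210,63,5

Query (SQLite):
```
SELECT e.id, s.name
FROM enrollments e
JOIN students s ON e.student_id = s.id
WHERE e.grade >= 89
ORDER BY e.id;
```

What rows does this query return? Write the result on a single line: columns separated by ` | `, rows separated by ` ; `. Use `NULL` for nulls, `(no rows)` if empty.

Each enrollments row matches the students row where student_id = students.id.
Then keep rows with e.grade >= 89.

4 | Uma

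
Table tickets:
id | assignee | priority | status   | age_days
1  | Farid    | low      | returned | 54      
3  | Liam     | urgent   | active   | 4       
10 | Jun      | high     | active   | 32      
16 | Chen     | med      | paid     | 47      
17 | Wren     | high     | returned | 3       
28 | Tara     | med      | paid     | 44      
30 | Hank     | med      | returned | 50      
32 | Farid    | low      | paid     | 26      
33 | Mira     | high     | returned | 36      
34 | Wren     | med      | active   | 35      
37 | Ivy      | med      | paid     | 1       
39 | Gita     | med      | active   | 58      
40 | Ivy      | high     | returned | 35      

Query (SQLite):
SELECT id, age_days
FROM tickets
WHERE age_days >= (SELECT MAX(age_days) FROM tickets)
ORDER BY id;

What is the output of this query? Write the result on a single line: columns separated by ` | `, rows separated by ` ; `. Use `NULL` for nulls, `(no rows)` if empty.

39 | 58

Scalar subquery: MAX(age_days) over all tickets rows = 58.
Keep rows where age_days >= that value.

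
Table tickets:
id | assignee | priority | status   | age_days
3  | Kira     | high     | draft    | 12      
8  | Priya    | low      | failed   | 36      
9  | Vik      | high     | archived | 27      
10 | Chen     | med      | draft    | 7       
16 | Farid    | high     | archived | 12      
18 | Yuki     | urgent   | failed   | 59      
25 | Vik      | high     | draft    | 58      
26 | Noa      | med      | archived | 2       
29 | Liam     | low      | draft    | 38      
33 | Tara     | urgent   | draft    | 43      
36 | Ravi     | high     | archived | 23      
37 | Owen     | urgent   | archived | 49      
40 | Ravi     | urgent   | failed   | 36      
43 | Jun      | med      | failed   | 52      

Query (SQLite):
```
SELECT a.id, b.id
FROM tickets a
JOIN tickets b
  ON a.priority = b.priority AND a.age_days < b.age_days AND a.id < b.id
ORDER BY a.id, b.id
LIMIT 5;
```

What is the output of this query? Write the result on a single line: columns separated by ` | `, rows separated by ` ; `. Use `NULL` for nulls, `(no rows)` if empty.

3 | 9 ; 3 | 25 ; 3 | 36 ; 8 | 29 ; 9 | 25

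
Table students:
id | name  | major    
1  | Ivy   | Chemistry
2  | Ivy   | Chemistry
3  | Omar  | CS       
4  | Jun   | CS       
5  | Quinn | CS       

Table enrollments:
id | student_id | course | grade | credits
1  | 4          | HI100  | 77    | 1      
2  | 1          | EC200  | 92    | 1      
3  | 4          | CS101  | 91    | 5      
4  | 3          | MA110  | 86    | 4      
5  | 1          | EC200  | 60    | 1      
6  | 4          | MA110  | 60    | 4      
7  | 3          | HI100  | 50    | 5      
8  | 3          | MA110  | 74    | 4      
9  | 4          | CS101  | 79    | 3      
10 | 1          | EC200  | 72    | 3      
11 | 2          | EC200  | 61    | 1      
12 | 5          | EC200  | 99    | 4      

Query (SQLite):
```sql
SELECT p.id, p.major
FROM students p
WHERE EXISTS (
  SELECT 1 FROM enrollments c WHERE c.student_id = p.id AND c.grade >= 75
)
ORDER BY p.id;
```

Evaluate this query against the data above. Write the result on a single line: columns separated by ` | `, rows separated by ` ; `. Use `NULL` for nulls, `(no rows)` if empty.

1 | Chemistry ; 3 | CS ; 4 | CS ; 5 | CS

For each students row, check whether any enrollments with matching student_id has grade >= 75.
Keep rows where that is true.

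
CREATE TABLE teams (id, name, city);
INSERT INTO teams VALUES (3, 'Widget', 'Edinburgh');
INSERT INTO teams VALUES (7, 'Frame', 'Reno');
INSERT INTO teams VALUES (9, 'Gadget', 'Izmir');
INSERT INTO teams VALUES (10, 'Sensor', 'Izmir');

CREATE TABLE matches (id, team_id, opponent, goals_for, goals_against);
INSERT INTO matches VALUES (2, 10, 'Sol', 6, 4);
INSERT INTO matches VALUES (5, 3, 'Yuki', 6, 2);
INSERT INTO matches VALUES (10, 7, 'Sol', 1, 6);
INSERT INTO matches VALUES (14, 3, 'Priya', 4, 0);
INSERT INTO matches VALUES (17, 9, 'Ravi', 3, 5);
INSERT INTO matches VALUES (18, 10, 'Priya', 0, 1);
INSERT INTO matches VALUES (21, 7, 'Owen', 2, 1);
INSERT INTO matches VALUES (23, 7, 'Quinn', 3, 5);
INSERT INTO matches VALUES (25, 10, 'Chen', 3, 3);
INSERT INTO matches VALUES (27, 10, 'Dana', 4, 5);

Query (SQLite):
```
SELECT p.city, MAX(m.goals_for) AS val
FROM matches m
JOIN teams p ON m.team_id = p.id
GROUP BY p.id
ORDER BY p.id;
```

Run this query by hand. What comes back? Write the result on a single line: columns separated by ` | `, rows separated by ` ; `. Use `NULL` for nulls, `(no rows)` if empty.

Join each matches row to its teams via team_id.
Group joined rows by teams.id; compute MAX(m.goals_for) per group.
  3: ids {5, 14} → MAX(m.goals_for)=6
  7: ids {10, 21, 23} → MAX(m.goals_for)=3
  9: ids {17} → MAX(m.goals_for)=3
  10: ids {2, 18, 25, 27} → MAX(m.goals_for)=6

Edinburgh | 6 ; Reno | 3 ; Izmir | 3 ; Izmir | 6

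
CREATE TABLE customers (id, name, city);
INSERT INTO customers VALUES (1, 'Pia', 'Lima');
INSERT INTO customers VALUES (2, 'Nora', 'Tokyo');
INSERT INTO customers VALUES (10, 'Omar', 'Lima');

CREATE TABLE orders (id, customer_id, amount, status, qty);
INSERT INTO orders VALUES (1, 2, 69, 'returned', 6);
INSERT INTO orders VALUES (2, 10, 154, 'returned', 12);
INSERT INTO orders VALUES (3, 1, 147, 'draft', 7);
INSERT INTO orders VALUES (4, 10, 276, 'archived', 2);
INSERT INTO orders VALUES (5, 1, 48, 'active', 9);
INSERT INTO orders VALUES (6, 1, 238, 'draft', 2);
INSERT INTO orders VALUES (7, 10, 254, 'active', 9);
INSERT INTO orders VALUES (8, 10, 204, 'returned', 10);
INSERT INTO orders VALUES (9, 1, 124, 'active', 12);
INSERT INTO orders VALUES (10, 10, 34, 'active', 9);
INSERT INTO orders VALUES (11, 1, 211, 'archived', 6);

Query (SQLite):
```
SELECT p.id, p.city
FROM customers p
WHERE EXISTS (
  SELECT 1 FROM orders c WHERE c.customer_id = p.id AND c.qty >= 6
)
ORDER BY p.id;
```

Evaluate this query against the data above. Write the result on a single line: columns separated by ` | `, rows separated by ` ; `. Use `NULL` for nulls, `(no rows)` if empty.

1 | Lima ; 2 | Tokyo ; 10 | Lima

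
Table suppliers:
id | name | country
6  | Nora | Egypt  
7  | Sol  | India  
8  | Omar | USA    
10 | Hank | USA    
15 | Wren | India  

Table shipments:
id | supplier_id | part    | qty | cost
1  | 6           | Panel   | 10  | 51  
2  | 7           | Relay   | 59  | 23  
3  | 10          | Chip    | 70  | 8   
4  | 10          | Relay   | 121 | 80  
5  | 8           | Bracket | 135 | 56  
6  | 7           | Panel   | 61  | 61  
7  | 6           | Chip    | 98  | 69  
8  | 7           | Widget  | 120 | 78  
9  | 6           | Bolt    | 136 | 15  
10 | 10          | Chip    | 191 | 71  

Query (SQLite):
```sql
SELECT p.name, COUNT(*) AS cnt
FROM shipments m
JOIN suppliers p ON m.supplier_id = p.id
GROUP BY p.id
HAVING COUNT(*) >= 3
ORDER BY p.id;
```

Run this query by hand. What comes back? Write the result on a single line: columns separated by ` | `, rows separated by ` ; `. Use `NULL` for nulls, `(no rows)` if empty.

Nora | 3 ; Sol | 3 ; Hank | 3

Join each shipments row to its suppliers via supplier_id.
Group joined rows by suppliers.id; compute COUNT(*) per group.
HAVING: keep groups with count ≥ 3.
  6: ids {1, 7, 9} → COUNT(*)=3
  7: ids {2, 6, 8} → COUNT(*)=3
  8: ids {5} → COUNT(*)=1
  10: ids {3, 4, 10} → COUNT(*)=3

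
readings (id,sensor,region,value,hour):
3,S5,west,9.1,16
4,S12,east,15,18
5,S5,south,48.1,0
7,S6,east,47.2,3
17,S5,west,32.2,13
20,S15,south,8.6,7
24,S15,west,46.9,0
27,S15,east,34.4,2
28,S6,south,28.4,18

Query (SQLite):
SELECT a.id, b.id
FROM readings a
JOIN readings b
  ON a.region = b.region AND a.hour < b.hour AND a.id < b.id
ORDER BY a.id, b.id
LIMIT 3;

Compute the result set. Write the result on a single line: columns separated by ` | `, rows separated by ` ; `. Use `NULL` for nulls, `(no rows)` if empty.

5 | 20 ; 5 | 28 ; 20 | 28

Pairs (a,b) with same region, a.hour < b.hour, a.id < b.id.
region groups: east:{4,7,27} south:{5,20,28} west:{3,17,24}
Ordered by (a.id, b.id); first 3.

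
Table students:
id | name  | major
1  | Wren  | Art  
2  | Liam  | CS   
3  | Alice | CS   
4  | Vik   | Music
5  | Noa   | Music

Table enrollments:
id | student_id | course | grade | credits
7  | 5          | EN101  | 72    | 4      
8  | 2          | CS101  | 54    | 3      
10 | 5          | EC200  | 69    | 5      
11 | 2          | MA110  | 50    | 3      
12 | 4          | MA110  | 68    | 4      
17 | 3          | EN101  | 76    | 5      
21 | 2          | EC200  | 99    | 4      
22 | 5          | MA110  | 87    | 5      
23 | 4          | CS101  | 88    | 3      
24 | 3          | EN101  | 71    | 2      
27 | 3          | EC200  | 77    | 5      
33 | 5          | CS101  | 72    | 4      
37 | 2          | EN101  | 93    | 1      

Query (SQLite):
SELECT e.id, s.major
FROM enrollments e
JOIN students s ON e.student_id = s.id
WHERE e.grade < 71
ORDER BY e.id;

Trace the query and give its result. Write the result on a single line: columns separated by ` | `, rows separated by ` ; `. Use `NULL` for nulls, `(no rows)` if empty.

8 | CS ; 10 | Music ; 11 | CS ; 12 | Music

Each enrollments row matches the students row where student_id = students.id.
Then keep rows with e.grade < 71.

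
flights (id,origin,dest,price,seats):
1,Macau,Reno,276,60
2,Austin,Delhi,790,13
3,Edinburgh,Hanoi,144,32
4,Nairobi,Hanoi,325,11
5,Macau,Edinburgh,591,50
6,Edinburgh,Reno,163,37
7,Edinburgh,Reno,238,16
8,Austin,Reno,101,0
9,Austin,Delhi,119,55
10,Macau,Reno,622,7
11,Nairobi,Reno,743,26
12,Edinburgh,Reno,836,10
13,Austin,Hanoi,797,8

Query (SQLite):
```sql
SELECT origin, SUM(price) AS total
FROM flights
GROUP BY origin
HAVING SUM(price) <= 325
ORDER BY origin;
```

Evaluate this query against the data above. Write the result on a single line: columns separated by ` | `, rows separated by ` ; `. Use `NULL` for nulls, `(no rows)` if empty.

Partition flights by origin; compute SUM(price) within each group.
HAVING: keep groups where SUM(price) <= 325.
  Austin: ids {2, 8, 9, 13} → SUM(price)=1807
  Edinburgh: ids {3, 6, 7, 12} → SUM(price)=1381
  Macau: ids {1, 5, 10} → SUM(price)=1489
  Nairobi: ids {4, 11} → SUM(price)=1068

(no rows)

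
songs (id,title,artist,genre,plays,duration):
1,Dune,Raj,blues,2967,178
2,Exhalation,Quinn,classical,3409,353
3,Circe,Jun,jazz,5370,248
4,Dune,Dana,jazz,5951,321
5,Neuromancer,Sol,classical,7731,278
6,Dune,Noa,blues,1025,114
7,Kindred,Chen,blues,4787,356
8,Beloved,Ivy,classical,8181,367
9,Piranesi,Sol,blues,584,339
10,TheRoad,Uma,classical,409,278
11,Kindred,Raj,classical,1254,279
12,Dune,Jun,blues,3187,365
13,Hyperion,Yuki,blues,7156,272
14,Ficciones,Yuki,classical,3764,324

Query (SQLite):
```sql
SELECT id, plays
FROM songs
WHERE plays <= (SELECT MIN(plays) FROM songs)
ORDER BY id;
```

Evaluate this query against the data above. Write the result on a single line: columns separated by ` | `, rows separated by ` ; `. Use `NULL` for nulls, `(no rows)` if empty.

10 | 409

Scalar subquery: MIN(plays) over all songs rows = 409.
Keep rows where plays <= that value.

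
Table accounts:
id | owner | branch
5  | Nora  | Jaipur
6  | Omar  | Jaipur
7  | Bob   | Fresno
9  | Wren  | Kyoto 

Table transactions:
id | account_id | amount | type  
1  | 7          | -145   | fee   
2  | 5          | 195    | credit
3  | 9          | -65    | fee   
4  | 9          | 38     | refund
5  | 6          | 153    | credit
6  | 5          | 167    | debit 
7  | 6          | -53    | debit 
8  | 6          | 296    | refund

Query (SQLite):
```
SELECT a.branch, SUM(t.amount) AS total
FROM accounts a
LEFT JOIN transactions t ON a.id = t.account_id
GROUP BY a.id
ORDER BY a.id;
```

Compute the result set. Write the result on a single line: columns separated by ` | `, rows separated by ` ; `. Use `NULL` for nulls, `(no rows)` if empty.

LEFT JOIN keeps every accounts row; unmatched ones get NULL for transactions columns.
Group by accounts.id and compute SUM(t.amount). SUM over an all-NULL group is NULL.
  5: ids {2, 6} → SUM(t.amount)=362
  6: ids {5, 7, 8} → SUM(t.amount)=396
  7: ids {1} → SUM(t.amount)=-145
  9: ids {3, 4} → SUM(t.amount)=-27

Jaipur | 362 ; Jaipur | 396 ; Fresno | -145 ; Kyoto | -27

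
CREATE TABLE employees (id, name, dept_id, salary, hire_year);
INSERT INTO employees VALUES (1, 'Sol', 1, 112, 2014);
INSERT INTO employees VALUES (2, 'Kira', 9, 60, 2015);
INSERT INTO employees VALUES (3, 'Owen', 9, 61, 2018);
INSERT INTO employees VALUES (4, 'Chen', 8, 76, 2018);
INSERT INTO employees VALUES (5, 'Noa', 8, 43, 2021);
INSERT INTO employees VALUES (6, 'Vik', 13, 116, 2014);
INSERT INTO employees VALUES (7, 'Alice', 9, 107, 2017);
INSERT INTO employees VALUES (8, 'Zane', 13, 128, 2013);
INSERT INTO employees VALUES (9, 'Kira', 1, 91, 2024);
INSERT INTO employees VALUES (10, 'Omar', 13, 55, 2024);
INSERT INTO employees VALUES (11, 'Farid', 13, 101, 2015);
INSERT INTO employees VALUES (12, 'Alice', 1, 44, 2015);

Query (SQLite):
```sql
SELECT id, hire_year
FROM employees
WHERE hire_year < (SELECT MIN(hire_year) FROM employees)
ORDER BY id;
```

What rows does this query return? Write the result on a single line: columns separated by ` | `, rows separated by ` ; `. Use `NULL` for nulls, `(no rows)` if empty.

Scalar subquery: MIN(hire_year) over all employees rows = 2013.
Keep rows where hire_year < that value.

(no rows)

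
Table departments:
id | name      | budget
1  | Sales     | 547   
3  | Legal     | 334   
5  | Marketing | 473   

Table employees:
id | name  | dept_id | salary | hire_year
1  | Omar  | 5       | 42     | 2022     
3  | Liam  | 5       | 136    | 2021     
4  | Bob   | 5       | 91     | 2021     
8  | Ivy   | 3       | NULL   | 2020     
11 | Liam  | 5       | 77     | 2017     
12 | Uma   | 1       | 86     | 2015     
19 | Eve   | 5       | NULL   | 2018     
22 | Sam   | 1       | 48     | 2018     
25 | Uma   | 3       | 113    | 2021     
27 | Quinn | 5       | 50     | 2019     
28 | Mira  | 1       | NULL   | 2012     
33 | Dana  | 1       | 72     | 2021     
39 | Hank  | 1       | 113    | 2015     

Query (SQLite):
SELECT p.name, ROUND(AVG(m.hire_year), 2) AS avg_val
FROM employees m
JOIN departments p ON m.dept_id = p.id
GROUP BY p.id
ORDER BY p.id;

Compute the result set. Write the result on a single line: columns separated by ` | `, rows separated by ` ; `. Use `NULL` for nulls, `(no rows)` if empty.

Sales | 2016.2 ; Legal | 2020.5 ; Marketing | 2019.67

Join each employees row to its departments via dept_id.
Group joined rows by departments.id; compute ROUND(AVG(m.hire_year), 2) per group.
  1: ids {12, 22, 28, 33, 39} → ROUND(AVG(m.hire_year), 2)=2016.2
  3: ids {8, 25} → ROUND(AVG(m.hire_year), 2)=2020.5
  5: ids {1, 3, 4, 11, 19, 27} → ROUND(AVG(m.hire_year), 2)=2019.67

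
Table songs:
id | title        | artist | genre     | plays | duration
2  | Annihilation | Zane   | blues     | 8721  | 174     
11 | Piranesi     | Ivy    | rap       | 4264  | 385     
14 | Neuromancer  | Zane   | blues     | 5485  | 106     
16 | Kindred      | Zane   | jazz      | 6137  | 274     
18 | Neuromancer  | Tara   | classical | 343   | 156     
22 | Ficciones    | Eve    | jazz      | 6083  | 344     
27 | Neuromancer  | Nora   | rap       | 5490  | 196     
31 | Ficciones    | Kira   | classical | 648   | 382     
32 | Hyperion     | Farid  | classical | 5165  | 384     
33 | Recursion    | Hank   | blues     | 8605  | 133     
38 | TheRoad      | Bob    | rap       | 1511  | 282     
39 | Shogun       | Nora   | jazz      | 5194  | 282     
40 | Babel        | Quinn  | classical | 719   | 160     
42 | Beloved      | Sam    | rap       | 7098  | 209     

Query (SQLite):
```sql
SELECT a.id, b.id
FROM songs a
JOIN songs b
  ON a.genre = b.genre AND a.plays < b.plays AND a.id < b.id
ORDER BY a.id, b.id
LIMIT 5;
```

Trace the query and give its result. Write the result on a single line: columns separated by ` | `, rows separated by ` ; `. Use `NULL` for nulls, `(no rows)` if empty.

Pairs (a,b) with same genre, a.plays < b.plays, a.id < b.id.
genre groups: blues:{2,14,33} classical:{18,31,32,40} jazz:{16,22,39} rap:{11,27,38,42}
Ordered by (a.id, b.id); first 5.

11 | 27 ; 11 | 42 ; 14 | 33 ; 18 | 31 ; 18 | 32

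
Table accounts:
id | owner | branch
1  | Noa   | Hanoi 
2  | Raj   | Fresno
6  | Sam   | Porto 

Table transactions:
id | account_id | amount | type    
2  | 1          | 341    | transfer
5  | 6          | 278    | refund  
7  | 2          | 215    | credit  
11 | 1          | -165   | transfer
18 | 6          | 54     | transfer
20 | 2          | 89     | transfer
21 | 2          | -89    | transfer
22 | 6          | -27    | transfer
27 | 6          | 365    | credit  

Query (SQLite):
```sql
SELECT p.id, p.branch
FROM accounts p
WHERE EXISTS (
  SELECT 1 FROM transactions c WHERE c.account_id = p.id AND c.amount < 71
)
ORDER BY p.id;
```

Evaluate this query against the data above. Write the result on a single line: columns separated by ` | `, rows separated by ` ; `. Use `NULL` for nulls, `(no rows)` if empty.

1 | Hanoi ; 2 | Fresno ; 6 | Porto

For each accounts row, check whether any transactions with matching account_id has amount < 71.
Keep rows where that is true.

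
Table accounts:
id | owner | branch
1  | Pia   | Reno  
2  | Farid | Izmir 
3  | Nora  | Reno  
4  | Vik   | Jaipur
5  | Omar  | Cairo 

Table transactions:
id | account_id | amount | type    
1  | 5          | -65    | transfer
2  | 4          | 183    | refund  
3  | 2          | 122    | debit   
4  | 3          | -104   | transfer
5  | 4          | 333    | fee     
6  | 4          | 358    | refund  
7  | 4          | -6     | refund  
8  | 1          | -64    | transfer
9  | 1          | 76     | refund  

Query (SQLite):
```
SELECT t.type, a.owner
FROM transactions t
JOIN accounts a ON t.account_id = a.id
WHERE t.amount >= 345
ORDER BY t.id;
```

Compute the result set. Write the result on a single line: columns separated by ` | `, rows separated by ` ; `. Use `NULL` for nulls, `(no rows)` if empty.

Each transactions row matches the accounts row where account_id = accounts.id.
Then keep rows with t.amount >= 345.

refund | Vik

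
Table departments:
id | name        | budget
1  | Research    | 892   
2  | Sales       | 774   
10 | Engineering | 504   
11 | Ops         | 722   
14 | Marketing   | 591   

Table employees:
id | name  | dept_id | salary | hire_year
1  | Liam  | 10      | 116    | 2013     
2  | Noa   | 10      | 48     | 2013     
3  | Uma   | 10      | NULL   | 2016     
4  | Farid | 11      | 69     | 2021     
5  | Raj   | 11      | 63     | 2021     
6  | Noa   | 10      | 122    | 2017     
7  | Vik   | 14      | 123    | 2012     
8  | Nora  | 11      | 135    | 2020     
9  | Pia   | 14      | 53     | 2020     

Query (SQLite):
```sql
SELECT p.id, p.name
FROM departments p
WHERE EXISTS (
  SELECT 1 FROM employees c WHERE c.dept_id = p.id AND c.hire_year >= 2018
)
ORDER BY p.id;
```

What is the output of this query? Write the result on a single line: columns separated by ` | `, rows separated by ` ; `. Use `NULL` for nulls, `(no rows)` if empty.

11 | Ops ; 14 | Marketing

For each departments row, check whether any employees with matching dept_id has hire_year >= 2018.
Keep rows where that is true.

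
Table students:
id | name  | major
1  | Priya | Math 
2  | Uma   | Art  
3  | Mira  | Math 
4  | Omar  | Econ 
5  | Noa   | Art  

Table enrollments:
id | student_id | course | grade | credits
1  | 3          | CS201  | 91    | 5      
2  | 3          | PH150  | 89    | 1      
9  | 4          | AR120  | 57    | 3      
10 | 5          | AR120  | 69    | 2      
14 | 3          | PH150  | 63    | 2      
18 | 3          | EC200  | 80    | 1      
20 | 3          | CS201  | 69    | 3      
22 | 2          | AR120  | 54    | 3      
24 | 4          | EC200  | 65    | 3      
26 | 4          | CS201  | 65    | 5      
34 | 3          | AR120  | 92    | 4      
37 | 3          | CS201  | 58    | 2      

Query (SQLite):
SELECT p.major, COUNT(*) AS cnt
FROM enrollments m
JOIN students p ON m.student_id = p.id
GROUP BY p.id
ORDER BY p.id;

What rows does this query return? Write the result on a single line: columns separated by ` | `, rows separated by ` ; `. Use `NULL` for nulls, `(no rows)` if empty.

Join each enrollments row to its students via student_id.
Group joined rows by students.id; compute COUNT(*) per group.
  2: ids {22} → COUNT(*)=1
  3: ids {1, 2, 14, 18, 20, 34, 37} → COUNT(*)=7
  4: ids {9, 24, 26} → COUNT(*)=3
  5: ids {10} → COUNT(*)=1

Art | 1 ; Math | 7 ; Econ | 3 ; Art | 1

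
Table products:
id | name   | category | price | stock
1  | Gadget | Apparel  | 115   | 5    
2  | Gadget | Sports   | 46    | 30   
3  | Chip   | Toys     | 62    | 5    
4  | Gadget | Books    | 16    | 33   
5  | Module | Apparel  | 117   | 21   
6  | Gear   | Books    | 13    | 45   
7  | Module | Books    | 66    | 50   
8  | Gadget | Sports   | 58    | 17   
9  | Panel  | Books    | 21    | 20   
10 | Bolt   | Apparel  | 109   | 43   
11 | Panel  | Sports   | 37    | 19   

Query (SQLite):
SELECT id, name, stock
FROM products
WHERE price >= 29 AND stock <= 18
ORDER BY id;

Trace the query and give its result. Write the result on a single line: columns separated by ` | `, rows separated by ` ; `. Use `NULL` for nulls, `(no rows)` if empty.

price >= 29: ids {1, 2, 3, 5, 7, 8, 10, 11}
stock <= 18: ids {1, 3, 8}
Combine with AND.

1 | Gadget | 5 ; 3 | Chip | 5 ; 8 | Gadget | 17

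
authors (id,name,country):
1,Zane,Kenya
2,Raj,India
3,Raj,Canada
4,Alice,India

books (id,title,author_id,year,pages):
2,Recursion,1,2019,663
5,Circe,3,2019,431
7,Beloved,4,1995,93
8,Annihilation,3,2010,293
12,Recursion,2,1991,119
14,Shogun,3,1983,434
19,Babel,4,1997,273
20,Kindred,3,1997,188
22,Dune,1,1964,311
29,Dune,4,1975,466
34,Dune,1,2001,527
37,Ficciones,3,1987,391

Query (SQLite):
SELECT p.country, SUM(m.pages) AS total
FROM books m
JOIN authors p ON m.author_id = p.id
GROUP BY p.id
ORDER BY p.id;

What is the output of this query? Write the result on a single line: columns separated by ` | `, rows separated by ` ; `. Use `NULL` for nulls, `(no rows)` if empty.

Kenya | 1501 ; India | 119 ; Canada | 1737 ; India | 832

Join each books row to its authors via author_id.
Group joined rows by authors.id; compute SUM(m.pages) per group.
  1: ids {2, 22, 34} → SUM(m.pages)=1501
  2: ids {12} → SUM(m.pages)=119
  3: ids {5, 8, 14, 20, 37} → SUM(m.pages)=1737
  4: ids {7, 19, 29} → SUM(m.pages)=832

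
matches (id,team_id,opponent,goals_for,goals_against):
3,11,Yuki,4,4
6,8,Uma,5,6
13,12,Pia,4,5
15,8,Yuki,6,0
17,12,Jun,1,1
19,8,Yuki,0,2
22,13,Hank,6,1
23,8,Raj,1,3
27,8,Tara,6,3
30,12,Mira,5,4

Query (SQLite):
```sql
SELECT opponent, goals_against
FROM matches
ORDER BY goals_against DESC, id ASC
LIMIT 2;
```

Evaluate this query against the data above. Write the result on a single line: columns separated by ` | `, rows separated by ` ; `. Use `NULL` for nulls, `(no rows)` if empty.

Uma | 6 ; Pia | 5

Sort by goals_against desc, tiebreak id asc: (6, id=6), (5, id=13), (4, id=3), (4, id=30), (3, id=23) …. Take first 2.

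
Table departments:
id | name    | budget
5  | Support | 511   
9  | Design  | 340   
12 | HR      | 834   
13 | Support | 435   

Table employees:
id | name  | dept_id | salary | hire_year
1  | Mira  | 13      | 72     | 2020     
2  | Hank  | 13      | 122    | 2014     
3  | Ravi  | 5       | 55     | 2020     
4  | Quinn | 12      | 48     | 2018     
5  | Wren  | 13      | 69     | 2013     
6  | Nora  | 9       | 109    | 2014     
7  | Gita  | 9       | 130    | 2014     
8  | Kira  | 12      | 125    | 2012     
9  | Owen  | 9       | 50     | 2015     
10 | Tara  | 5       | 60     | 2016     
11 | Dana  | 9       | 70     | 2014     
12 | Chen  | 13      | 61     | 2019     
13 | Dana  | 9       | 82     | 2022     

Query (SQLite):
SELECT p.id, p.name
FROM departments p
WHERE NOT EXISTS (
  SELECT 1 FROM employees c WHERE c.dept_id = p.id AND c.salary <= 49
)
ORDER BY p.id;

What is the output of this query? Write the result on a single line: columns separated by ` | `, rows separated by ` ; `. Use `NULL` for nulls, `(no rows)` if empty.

For each departments row, check whether any employees with matching dept_id has salary <= 49.
Keep rows where that is false.

5 | Support ; 9 | Design ; 13 | Support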